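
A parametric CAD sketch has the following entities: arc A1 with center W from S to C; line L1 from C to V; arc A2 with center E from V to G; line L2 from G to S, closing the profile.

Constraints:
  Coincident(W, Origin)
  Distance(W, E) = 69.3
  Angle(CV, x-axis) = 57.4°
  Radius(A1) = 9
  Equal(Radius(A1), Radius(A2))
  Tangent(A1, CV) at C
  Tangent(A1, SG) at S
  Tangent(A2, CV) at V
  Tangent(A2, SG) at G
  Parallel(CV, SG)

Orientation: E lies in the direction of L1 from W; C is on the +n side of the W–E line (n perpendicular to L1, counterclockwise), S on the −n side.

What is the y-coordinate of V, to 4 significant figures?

63.23

The slot axis is L1's direction at 57.4°, so u = (cos 57.4°, sin 57.4°) = (0.5388, 0.8425) and n = (−sin 57.4°, cos 57.4°) = (-0.8425, 0.5388). W is at the origin and E lies 69.3 along u from W, so E = 69.3·u = (37.34, 58.38). Tangency of A1 to both parallel lines with radius 9.0 puts C and S at W ± 9.0·n: C = (-7.582, 4.849), S = (7.582, -4.849). Equal radii place V and G the same way about E: V = E + 9.0·n = (29.75, 63.23), G = E − 9.0·n = (44.92, 53.53). So V.y = 63.23.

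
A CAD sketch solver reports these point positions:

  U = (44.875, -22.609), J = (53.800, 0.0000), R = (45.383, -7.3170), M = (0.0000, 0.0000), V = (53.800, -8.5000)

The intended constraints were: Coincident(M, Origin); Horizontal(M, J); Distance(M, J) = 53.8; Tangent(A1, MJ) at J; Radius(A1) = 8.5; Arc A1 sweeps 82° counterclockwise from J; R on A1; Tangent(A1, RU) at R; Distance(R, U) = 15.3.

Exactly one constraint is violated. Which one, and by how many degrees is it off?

Tangent(A1, RU) at R — off by 6.10°.

M = (0.00, 0.00) ✓; M.y = 0.00, J.y = 0.00 ✓; |MJ| = 53.80 ✓; ∠(VJ, JM) = 90.00° ✓; |VJ| = 8.500 ✓; bearing(V→R) − bearing(V→J) = 82.00° ✓; |VR| = 8.500 ✓; ∠(VR, RU) = 83.90° ✗; |RU| = 15.30 ✓.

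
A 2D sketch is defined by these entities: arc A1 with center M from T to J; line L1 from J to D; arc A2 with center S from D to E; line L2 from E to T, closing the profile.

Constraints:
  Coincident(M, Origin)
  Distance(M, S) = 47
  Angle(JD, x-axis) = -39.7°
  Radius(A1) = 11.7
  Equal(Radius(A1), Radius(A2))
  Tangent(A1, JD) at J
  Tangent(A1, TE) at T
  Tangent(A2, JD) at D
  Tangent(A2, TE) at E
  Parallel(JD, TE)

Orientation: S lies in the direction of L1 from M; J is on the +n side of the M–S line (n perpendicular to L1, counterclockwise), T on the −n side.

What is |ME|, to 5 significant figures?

48.434

Tangency of A1 to both parallel lines with radius 11.7 puts J and T at M ± 11.7·n: J = (7.4736, 9.0020), T = (-7.4736, -9.0020). Equal radii place D and E the same way about S: D = S + 11.7·n = (43.635, -21.020), E = S − 11.7·n = (28.688, -39.024). Then |ME| = |E − M| = 48.434.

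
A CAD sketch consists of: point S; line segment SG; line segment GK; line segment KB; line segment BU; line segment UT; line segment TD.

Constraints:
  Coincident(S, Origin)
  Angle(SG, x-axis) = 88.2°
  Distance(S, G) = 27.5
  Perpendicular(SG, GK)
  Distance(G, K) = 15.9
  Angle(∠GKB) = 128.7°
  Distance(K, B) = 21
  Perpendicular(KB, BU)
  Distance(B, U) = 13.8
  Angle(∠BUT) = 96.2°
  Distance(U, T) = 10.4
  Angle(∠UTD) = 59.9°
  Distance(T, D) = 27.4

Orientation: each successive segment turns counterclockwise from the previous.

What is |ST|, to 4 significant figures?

14.70

KB is perpendicular to BU, so BU runs at -40.50°; with |BU| = 13.8, U = (-18.17, 3.055). ∠BUT = 96.2° gives UT at 43.30° from the x-axis; with |UT| = 10.4, T = (-10.60, 10.19). Then |ST| = |T − S| = 14.70.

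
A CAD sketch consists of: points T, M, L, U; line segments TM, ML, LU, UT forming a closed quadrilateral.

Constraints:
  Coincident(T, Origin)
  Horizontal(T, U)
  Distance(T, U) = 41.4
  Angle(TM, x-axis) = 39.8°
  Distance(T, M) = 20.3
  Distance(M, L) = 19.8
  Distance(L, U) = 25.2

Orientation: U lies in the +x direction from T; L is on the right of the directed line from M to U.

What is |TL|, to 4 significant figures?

18.40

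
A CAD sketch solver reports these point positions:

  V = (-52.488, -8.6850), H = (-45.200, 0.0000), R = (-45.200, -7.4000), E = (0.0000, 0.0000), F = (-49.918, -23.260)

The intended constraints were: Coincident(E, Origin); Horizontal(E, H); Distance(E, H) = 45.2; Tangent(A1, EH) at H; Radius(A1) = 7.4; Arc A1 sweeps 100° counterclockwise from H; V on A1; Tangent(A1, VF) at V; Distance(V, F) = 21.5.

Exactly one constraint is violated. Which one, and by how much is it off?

Distance(V, F) = 21.5 — off by 6.70.

E = (0.00, 0.00) ✓; E.y = 0.00, H.y = 0.00 ✓; |EH| = 45.20 ✓; ∠(RH, HE) = 90.00° ✓; |RH| = 7.400 ✓; bearing(R→V) − bearing(R→H) = 100.0° ✓; |RV| = 7.400 ✓; ∠(RV, VF) = 90.00° ✓; |VF| = 14.80 ✗.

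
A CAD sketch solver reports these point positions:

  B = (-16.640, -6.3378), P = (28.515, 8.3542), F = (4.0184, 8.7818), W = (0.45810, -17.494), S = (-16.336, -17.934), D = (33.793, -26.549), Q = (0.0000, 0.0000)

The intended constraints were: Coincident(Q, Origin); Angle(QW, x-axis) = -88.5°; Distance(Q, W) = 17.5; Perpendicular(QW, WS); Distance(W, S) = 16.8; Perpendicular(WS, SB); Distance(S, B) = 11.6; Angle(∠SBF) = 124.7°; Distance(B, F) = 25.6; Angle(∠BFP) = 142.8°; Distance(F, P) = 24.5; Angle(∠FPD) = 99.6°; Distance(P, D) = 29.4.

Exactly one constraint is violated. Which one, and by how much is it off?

Distance(P, D) = 29.4 — off by 5.90.

Q = (0.00, 0.00) ✓; QW at -88.50° ✓; |QW| = 17.50 ✓; ∠(QW, WS) = 90.00° ✓; |WS| = 16.80 ✓; ∠(WS, SB) = 90.00° ✓; |SB| = 11.60 ✓; ∠SBF = 124.7° ✓; |BF| = 25.60 ✓; ∠BFP = 142.8° ✓; |FP| = 24.50 ✓; ∠FPD = 99.60° ✓; |PD| = 35.30 ✗.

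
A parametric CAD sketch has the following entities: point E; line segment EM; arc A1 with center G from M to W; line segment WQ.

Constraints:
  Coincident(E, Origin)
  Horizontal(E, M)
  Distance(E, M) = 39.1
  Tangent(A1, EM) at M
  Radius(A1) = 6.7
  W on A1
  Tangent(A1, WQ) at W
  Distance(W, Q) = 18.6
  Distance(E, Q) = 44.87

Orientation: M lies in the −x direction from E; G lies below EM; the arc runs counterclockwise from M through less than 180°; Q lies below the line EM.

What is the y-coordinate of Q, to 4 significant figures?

-26.28

E is at the origin; EM is horizontal with |EM| = 39.1 and M on the −x side, so M = (-39.10, 0.000). Since A1 is tangent to EM there, GM ⟂ EM, so G = M + (0, -6.7) = (-39.10, -6.700). Since GW ⟂ WQ (tangency), |GQ| = √(6.7² + 18.6²) = 19.77 regardless of where W sits on A1. So Q lies on both circle(E, 44.87) and circle(G, 19.77); the below-EM intersection is Q = (-36.37, -26.28). W is the foot of the tangent from Q: W = (-45.03, -9.820).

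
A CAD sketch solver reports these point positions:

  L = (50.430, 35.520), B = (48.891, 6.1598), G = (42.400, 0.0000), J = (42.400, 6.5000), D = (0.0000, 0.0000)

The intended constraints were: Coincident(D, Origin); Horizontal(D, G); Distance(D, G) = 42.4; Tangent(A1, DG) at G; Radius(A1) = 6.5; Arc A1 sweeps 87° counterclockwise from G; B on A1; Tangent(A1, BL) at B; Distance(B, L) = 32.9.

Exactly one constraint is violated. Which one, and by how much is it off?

Distance(B, L) = 32.9 — off by 3.50.

D = (0.00, 0.00) ✓; D.y = 0.00, G.y = 0.00 ✓; |DG| = 42.40 ✓; ∠(JG, GD) = 90.00° ✓; |JG| = 6.500 ✓; bearing(J→B) − bearing(J→G) = 87.00° ✓; |JB| = 6.500 ✓; ∠(JB, BL) = 90.00° ✓; |BL| = 29.40 ✗.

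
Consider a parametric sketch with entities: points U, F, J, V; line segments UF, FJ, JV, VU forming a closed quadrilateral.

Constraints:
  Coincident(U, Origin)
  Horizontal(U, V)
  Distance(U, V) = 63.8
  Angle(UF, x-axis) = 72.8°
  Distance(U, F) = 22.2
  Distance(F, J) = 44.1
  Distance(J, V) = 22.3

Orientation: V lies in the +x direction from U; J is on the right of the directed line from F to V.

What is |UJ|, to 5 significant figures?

42.351

Checks: |FJ| = 44.10 ✓; |JV| = 22.30 ✓.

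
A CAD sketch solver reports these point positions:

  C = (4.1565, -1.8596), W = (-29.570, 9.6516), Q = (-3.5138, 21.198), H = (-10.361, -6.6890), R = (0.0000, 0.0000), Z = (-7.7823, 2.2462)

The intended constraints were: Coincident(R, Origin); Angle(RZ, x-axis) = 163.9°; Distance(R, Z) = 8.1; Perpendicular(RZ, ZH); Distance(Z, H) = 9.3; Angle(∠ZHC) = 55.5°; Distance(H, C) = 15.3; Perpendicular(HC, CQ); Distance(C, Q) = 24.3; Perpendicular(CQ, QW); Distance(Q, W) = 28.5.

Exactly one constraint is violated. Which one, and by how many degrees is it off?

Perpendicular(CQ, QW) — off by 5.50°.

R = (0.00, 0.00) ✓; RZ at 163.9° ✓; |RZ| = 8.100 ✓; ∠(RZ, ZH) = 90.00° ✓; |ZH| = 9.300 ✓; ∠ZHC = 55.50° ✓; |HC| = 15.30 ✓; ∠(HC, CQ) = 90.00° ✓; |CQ| = 24.30 ✓; ∠(CQ, QW) = 95.50° ✗; |QW| = 28.50 ✓.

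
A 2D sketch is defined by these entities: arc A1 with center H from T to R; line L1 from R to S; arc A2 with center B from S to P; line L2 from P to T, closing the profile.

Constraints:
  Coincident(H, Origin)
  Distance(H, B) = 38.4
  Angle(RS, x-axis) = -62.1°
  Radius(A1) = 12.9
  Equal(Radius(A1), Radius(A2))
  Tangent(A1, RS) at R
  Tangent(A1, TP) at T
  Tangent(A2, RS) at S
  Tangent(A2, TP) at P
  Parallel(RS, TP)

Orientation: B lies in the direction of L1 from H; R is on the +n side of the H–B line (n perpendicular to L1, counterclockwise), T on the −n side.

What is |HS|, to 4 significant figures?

40.51

The slot axis is L1's direction at -62.1°, so u = (cos -62.1°, sin -62.1°) = (0.4679, -0.8838) and n = (−sin -62.1°, cos -62.1°) = (0.8838, 0.4679). H is at the origin and B lies 38.4 along u from H, so B = 38.4·u = (17.97, -33.94). Tangency of A1 to both parallel lines with radius 12.9 puts R and T at H ± 12.9·n: R = (11.40, 6.036), T = (-11.40, -6.036). Equal radii place S and P the same way about B: S = B + 12.9·n = (29.37, -27.90), P = B − 12.9·n = (6.568, -39.97). Then |HS| = |S − H| = 40.51.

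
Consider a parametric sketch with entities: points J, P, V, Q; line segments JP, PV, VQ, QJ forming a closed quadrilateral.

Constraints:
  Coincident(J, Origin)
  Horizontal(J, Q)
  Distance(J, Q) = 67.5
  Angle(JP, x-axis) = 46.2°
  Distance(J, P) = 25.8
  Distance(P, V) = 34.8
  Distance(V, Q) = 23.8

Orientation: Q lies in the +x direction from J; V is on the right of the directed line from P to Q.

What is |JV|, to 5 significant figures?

44.288

Checks: |PV| = 34.80 ✓; |VQ| = 23.80 ✓.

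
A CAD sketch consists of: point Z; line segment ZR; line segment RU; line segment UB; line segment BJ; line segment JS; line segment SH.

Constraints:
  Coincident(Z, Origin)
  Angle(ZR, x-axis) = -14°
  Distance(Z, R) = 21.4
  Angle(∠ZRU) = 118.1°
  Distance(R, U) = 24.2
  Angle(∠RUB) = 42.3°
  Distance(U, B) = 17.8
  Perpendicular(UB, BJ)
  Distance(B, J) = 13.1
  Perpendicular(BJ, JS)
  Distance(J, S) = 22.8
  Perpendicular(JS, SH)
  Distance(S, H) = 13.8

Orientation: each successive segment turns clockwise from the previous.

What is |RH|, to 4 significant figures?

28.51

Z is at the origin; ZR runs at -14.0° with length 21.4, so R = (20.76, -5.177). ∠ZRU = 118.1° gives RU at -75.90° from the x-axis; with |RU| = 24.2, U = (26.66, -28.65). ∠RUB = 42.3° gives UB at 146.4° from the x-axis; with |UB| = 17.8, B = (11.83, -18.80). UB is perpendicular to BJ, so BJ runs at 56.40°; with |BJ| = 13.1, J = (19.08, -7.886). BJ ⟂ JS, so JS runs at -33.60°; with |JS| = 22.8, S = (38.07, -20.50). The perpendicularity gives SH at right angles to JS, so SH runs at -123.6°; with |SH| = 13.8, H = (30.44, -32.00). Then |RH| = |H − R| = 28.51.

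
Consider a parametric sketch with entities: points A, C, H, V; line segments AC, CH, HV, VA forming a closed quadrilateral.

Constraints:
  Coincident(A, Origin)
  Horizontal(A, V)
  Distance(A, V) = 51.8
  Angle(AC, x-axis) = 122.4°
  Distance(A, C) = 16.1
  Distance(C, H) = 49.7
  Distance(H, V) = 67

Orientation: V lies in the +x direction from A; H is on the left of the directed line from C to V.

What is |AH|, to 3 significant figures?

58.9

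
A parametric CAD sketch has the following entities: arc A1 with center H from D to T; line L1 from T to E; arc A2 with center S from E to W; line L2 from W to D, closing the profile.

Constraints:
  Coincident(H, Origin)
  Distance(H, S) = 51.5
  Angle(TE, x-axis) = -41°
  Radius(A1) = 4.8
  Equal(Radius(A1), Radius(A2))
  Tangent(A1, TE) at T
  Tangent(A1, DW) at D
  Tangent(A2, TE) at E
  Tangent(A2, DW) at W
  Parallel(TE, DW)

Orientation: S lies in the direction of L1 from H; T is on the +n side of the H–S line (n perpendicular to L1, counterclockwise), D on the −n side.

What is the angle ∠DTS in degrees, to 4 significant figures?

84.68°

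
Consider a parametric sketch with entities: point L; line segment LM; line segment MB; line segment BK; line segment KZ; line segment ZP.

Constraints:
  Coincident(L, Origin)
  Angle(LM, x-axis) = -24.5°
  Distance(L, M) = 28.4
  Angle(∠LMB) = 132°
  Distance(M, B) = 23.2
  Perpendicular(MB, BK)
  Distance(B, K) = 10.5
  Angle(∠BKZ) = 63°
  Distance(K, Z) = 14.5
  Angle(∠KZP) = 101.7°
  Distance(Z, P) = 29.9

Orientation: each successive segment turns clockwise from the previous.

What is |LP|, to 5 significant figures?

59.165

∠BKZ = 63.0° gives KZ at 80.500° from the x-axis; with |KZ| = 14.5, Z = (25.198, -22.760). ∠KZP = 101.7° gives ZP at 2.2000° from the x-axis; with |ZP| = 29.9, P = (55.076, -21.612). Then |LP| = |P − L| = 59.165.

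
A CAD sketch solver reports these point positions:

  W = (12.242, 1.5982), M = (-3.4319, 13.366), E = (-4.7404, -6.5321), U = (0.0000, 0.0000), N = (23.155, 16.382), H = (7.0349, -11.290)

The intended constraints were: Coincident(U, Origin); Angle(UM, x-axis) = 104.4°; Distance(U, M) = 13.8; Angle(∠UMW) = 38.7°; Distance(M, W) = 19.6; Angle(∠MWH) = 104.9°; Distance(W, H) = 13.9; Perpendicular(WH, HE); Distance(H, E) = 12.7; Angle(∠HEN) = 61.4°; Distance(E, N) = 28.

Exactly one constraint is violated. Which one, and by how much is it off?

Distance(E, N) = 28 — off by 8.10.

U = (0.00, 0.00) ✓; UM at 104.4° ✓; |UM| = 13.80 ✓; ∠UMW = 38.70° ✓; |MW| = 19.60 ✓; ∠MWH = 104.9° ✓; |WH| = 13.90 ✓; ∠(WH, HE) = 90.00° ✓; |HE| = 12.70 ✓; ∠HEN = 61.40° ✓; |EN| = 36.10 ✗.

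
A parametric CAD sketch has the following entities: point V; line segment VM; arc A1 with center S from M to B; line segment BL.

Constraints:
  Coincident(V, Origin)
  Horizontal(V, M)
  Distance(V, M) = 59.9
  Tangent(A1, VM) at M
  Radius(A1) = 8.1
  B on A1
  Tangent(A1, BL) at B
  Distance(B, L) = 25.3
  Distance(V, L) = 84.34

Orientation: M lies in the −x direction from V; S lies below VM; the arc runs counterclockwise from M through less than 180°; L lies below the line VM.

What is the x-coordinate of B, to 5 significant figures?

-66.648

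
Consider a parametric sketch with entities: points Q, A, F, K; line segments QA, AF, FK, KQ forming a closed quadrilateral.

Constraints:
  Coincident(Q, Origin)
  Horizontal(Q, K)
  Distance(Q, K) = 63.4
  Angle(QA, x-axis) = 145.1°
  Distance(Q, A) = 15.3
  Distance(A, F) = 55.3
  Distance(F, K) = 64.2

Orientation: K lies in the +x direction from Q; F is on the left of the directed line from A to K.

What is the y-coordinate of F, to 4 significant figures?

50.48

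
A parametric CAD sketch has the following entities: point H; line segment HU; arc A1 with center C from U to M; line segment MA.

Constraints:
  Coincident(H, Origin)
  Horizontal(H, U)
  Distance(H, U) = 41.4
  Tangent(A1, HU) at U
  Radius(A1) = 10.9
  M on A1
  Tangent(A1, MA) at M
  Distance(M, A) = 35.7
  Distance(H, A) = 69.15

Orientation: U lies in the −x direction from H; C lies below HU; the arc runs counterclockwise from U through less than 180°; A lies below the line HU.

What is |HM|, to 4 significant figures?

53.52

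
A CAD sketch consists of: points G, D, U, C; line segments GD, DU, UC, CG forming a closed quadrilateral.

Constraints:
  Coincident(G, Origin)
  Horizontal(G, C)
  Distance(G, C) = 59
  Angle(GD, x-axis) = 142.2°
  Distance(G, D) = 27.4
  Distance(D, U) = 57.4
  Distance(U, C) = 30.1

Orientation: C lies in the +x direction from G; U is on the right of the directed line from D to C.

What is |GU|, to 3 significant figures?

31.1

G is at the origin; G and C share the same y with |GC| = 59.0 and C in +x, so C = (59.0, 0). GD runs at 142.2° with |GD| = 27.4, so D = (-21.7, 16.8). U is determined by |DU| = 57.4 and |UC| = 30.1 together: it lies at the intersection of circle(D, 57.4) and circle(C, 30.1). With |DC| = 82.4, the foot of the radical line on DC is 55.7 from D and the perpendicular offset is √(57.4² − 55.7²) = 13.9. Taking the right-of-DC solution: U = (30.0, -8.18).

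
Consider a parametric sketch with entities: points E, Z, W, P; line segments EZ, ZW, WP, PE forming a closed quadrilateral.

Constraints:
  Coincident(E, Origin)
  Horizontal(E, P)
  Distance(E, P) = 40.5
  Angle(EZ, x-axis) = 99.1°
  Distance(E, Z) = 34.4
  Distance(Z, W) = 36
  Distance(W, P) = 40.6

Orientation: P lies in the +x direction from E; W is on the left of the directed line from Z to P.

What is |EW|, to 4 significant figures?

49.51

Checks: |ZW| = 36.00 ✓; |WP| = 40.60 ✓.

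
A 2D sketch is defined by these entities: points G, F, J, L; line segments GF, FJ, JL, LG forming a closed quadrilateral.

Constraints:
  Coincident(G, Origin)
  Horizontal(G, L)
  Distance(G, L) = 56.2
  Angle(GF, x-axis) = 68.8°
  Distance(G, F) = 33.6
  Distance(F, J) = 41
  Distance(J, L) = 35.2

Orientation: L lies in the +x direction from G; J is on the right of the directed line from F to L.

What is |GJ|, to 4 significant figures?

23.60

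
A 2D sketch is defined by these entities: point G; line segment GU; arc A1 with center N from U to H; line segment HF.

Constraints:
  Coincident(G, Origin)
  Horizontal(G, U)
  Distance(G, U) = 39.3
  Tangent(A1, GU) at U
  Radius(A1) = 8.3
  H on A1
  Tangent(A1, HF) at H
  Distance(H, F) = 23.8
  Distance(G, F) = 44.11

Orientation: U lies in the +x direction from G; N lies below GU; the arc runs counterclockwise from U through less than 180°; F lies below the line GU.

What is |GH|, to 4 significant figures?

32.05

G is at the origin; GU is horizontal with |GU| = 39.3 and U on the +x side, so U = (39.30, 0.000). A1 meets GU tangentially, so NU is at right angles to GU, so N = U + (0, -8.3) = (39.30, -8.300). Since NH ⟂ HF (tangency), |NF| = √(8.3² + 23.8²) = 25.21 regardless of where H sits on A1. So F lies on both circle(G, 44.11) and circle(N, 25.21); the below-GU intersection is F = (30.46, -31.90). H is the foot of the tangent from F: H = (31.00, -8.111).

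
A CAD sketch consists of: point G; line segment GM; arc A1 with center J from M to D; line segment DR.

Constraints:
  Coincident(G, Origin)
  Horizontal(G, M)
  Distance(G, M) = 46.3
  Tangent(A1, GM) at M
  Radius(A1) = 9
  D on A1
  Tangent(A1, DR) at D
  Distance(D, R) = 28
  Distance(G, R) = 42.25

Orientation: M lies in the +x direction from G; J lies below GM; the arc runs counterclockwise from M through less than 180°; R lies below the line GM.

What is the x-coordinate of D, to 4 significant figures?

37.91

Checks: |GM| = 46.30 ✓; |JM| = 9.000 ✓; |JD| = 9.000 ✓; ∠(JD, DR) = 90.00° ✓; |DR| = 28.00 ✓; |GR| = 42.25 ✓.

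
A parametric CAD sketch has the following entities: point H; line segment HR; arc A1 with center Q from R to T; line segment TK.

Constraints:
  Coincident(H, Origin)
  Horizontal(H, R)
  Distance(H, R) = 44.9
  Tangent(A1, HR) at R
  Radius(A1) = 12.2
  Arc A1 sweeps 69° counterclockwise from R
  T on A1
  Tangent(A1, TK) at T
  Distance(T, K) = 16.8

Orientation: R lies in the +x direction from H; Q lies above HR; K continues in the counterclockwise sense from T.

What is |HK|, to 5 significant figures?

66.599

H is at the origin; HR is horizontal with |HR| = 44.9 and R on the +x side, so R = (44.900, 0.0000). The tangent condition forces QR to be normal to HR, so Q = R + (0, 12.2) = (44.900, 12.200). On A1, R sits at bearing -90° from Q; a 69° counterclockwise sweep puts T at bearing -21°, so T = Q + 12.2·(cos -21°, sin -21°) = (56.290, 7.8279). Since A1 is tangent to TK there, QT ⟂ TK, so TK runs along (−sin -21°, cos -21°); with |TK| = 16.8, K = (62.310, 23.512). Then |HK| = |K − H| = 66.599.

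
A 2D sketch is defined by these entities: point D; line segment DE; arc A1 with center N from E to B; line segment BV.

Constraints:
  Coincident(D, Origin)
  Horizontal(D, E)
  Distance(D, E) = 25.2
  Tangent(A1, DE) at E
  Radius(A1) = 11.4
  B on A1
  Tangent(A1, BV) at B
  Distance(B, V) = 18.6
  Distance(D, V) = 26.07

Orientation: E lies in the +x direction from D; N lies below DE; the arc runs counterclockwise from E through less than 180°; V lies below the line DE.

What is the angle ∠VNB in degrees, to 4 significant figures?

58.50°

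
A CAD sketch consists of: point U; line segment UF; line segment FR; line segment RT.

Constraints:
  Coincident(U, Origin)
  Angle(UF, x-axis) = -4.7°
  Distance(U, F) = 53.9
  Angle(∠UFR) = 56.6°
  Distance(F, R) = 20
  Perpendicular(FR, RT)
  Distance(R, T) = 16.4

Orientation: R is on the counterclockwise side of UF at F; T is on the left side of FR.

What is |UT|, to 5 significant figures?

30.189

U is at the origin; UF runs at -4.7° with length 53.9, so F = 53.9·(cos -4.7°, sin -4.7°) = (53.719, -4.4165). ∠UFR = 56.6°, so FR runs at -4.7° + (180° − 56.6°) = 118.70° from the x-axis; with |FR| = 20.0, R = F + 20.0·(cos 118.70°, sin 118.70°) = (44.114, 13.126). The perpendicularity gives RT at right angles to FR; with |RT| = 16.4 on the left of FR, T = R + 16.4·(-0.87715, -0.48022) = (29.729, 5.2508). Then |UT| = |T − U| = 30.189.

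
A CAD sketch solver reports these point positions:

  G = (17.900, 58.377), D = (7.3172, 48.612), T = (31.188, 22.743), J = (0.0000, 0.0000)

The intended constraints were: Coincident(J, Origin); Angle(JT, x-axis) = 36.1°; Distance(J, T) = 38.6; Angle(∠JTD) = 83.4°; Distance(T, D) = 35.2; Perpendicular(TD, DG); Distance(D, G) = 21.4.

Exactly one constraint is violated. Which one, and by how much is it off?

Distance(D, G) = 21.4 — off by 7.00.

J = (0.00, 0.00) ✓; JT at 36.10° ✓; |JT| = 38.60 ✓; ∠JTD = 83.40° ✓; |TD| = 35.20 ✓; ∠(TD, DG) = 90.00° ✓; |DG| = 14.40 ✗.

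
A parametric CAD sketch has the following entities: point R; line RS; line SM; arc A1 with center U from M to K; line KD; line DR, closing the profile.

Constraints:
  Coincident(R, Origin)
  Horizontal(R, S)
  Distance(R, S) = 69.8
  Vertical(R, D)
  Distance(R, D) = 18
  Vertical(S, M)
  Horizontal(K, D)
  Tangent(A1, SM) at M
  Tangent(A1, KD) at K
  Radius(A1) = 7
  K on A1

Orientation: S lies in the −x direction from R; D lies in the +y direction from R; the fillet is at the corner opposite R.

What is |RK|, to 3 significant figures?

65.3

R is at the origin; R and S share the same y with |RS| = 69.8 and S on the −x side, so S = (-69.8, 0.00). R and D share the same x with |RD| = 18.0 and D on the +y side, so D = (0.00, 18.0). The virtual corner opposite R is at (-69.8, 18.0). Since A1 is tangent to SM there, UM ⟂ SM and tangency of A1 to KD means the radius UK is perpendicular to KD, with radius 7.0, so the center U sits 7.0 in from both sides at U = (-62.8, 11.0). That places the tangent points at M = (-69.8, 11.0) on SM and K = (-62.8, 18.0) on KD. Then |RK| = |K − R| = 65.3.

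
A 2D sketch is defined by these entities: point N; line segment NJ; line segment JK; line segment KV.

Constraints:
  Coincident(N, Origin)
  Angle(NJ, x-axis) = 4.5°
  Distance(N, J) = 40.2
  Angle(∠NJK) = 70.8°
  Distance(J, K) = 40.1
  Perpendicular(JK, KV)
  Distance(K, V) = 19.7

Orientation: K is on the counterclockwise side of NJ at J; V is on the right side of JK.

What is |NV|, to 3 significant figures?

63.6

∠NJK = 70.8°, so JK runs at 4.5° + (180° − 70.8°) = 114° from the x-axis; with |JK| = 40.1, K = J + 40.1·(cos 114°, sin 114°) = (24.0, 39.9). JK is perpendicular to KV; with |KV| = 19.7 on the right of JK, V = K + 19.7·(0.916, 0.402) = (42.0, 47.8). Then |NV| = |V − N| = 63.6.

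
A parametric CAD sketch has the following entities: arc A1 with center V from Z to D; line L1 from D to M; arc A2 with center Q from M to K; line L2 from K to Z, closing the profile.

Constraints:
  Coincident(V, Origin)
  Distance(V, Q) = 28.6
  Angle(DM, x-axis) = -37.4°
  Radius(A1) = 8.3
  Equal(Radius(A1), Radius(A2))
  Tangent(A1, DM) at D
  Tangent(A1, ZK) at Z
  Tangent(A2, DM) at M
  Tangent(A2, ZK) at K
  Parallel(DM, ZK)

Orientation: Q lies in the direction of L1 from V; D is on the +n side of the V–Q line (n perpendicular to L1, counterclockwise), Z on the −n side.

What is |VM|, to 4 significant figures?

29.78

The slot axis is L1's direction at -37.4°, so u = (cos -37.4°, sin -37.4°) = (0.7944, -0.6074) and n = (−sin -37.4°, cos -37.4°) = (0.6074, 0.7944). V is at the origin and Q lies 28.6 along u from V, so Q = 28.6·u = (22.72, -17.37). Tangency of A1 to both parallel lines with radius 8.3 puts D and Z at V ± 8.3·n: D = (5.041, 6.594), Z = (-5.041, -6.594). Equal radii place M and K the same way about Q: M = Q + 8.3·n = (27.76, -10.78), K = Q − 8.3·n = (17.68, -23.96). Then |VM| = |M − V| = 29.78.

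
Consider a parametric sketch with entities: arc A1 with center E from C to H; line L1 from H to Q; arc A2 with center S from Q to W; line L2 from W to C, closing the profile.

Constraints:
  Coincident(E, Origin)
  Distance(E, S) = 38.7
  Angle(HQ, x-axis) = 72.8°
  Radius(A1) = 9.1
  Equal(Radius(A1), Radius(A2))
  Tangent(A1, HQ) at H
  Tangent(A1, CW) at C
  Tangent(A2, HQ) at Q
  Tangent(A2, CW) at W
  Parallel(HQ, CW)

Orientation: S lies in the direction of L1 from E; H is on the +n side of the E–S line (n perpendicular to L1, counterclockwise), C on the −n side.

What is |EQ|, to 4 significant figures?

39.76

Tangency of A1 to both parallel lines with radius 9.1 puts H and C at E ± 9.1·n: H = (-8.693, 2.691), C = (8.693, -2.691). Equal radii place Q and W the same way about S: Q = S + 9.1·n = (2.751, 39.66), W = S − 9.1·n = (20.14, 34.28). Then |EQ| = |Q − E| = 39.76.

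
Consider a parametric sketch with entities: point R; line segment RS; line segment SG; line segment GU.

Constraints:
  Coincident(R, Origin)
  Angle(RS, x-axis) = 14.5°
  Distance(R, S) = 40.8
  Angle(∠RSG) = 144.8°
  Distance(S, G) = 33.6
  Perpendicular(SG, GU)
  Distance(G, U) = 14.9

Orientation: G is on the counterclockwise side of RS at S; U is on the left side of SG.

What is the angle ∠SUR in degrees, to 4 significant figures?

31.25°

∠RSG = 144.8°, so SG runs at 14.5° + (180° − 144.8°) = 49.70° from the x-axis; with |SG| = 33.6, G = S + 33.6·(cos 49.70°, sin 49.70°) = (61.23, 35.84). The perpendicularity gives GU at right angles to SG; with |GU| = 14.9 on the left of SG, U = G + 14.9·(-0.7627, 0.6468) = (49.87, 45.48). Then cos ∠SUR = US·UR / (|US||UR|), giving 31.25°.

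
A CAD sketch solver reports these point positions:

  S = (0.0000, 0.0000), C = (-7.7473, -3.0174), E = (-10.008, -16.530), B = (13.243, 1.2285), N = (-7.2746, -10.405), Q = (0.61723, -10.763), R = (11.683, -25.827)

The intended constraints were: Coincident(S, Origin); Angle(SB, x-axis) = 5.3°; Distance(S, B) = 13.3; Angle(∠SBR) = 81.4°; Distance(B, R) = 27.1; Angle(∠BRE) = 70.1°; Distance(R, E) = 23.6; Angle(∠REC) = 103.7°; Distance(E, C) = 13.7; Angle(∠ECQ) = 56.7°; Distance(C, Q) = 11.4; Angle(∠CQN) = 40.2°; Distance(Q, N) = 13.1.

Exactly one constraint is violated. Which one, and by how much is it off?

Distance(Q, N) = 13.1 — off by 5.20.

S = (0.00, 0.00) ✓; SB at 5.300° ✓; |SB| = 13.30 ✓; ∠SBR = 81.40° ✓; |BR| = 27.10 ✓; ∠BRE = 70.10° ✓; |RE| = 23.60 ✓; ∠REC = 103.7° ✓; |EC| = 13.70 ✓; ∠ECQ = 56.70° ✓; |CQ| = 11.40 ✓; ∠CQN = 40.20° ✓; |QN| = 7.900 ✗.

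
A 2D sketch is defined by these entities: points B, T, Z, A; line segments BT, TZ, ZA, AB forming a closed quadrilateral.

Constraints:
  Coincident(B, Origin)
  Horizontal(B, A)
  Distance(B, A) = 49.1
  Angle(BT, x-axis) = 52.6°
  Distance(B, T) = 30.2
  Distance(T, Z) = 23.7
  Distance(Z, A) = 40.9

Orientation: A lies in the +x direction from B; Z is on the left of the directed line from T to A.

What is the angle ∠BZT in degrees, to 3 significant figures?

7.50°

B is at the origin; B and A share the same y with |BA| = 49.1 and A in +x, so A = (49.1, 0). BT runs at 52.6° with |BT| = 30.2, so T = (18.3, 24.0). Z is determined by |TZ| = 23.7 and |ZA| = 40.9 together: it lies at the intersection of circle(T, 23.7) and circle(A, 40.9). With |TA| = 39.0, the foot of the radical line on TA is 5.26 from T and the perpendicular offset is √(23.7² − 5.26²) = 23.1. Taking the left-of-TA solution: Z = (36.7, 39.0).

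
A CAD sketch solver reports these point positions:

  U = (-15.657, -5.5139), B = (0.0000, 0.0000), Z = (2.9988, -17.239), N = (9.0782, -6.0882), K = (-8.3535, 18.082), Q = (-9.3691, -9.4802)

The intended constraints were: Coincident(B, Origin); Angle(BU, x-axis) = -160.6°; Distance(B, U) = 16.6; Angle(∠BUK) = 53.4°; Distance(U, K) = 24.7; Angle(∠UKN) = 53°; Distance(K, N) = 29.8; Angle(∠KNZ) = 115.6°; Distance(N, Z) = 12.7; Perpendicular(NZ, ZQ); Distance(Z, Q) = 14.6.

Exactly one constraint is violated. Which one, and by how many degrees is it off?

Perpendicular(NZ, ZQ) — off by 3.50°.

B = (0.00, 0.00) ✓; BU at -160.6° ✓; |BU| = 16.60 ✓; ∠BUK = 53.40° ✓; |UK| = 24.70 ✓; ∠UKN = 53.00° ✓; |KN| = 29.80 ✓; ∠KNZ = 115.6° ✓; |NZ| = 12.70 ✓; ∠(NZ, ZQ) = 93.50° ✗; |ZQ| = 14.60 ✓.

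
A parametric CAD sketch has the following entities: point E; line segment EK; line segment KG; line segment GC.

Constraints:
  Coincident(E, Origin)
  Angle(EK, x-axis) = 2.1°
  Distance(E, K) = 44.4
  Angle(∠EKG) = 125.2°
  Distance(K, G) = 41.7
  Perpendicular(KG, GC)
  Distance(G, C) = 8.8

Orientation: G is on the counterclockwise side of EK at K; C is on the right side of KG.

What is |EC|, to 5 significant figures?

80.998

E is at the origin; EK runs at 2.1° with length 44.4, so K = 44.4·(cos 2.1°, sin 2.1°) = (44.370, 1.6270). ∠EKG = 125.2°, so KG runs at 2.1° + (180° − 125.2°) = 56.900° from the x-axis; with |KG| = 41.7, G = K + 41.7·(cos 56.900°, sin 56.900°) = (67.143, 36.560). KG is perpendicular to GC; with |GC| = 8.8 on the right of KG, C = G + 8.8·(0.83772, -0.54610) = (74.515, 31.754). Then |EC| = |C − E| = 80.998.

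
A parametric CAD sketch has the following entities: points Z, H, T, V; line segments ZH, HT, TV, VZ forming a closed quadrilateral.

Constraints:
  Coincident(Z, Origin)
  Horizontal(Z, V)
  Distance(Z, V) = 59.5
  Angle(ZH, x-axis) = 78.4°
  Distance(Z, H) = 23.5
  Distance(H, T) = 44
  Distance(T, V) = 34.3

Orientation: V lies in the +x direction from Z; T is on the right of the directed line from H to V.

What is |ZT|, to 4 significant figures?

31.61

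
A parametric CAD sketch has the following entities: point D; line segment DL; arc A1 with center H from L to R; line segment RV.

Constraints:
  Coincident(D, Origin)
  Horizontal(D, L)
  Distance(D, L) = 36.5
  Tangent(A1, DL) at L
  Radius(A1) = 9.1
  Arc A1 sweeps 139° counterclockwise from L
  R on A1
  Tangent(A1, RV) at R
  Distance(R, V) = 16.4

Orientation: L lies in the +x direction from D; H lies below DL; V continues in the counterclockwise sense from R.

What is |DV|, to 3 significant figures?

50.6

On A1, L sits at bearing 90° from H; a 139° counterclockwise sweep puts R at bearing 229°, so R = H + 9.1·(cos 229°, sin 229°) = (30.5, -16.0). Tangency of A1 to RV means the radius HR is perpendicular to RV, so RV runs along (−sin 229°, cos 229°); with |RV| = 16.4, V = (42.9, -26.7). Then |DV| = |V − D| = 50.6.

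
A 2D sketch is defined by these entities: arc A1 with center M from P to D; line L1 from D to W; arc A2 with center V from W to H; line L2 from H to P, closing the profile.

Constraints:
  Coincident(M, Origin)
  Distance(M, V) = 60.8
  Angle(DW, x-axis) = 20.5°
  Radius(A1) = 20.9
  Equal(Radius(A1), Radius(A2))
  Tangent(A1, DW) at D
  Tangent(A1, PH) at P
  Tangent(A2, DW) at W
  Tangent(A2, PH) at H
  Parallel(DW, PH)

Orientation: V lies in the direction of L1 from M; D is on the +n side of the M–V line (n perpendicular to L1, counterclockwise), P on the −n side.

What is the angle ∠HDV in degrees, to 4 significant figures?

15.54°

Tangency of A1 to both parallel lines with radius 20.9 puts D and P at M ± 20.9·n: D = (-7.319, 19.58), P = (7.319, -19.58). Equal radii place W and H the same way about V: W = V + 20.9·n = (49.63, 40.87), H = V − 20.9·n = (64.27, 1.716). Then cos ∠HDV = DH·DV / (|DH||DV|), giving 15.54°.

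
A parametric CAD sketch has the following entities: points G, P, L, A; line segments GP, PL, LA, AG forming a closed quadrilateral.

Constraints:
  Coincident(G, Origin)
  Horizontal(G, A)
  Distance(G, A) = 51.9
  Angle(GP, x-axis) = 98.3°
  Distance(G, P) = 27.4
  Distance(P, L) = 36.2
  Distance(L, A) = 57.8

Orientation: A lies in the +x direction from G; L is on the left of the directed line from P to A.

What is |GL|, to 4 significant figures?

55.75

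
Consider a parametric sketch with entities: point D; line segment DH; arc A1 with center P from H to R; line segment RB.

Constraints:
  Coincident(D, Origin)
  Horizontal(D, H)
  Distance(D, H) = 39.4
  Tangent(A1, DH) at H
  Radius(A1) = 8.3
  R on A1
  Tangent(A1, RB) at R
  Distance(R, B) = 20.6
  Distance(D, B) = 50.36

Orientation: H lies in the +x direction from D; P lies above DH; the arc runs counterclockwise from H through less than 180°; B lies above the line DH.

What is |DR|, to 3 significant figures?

48.5

D is at the origin; DH is horizontal with |DH| = 39.4 and H on the +x side, so H = (39.4, 0.00). A1 meets DH tangentially, so PH is at right angles to DH, so P = H + (0, 8.3) = (39.4, 8.30). Since PR ⟂ RB (tangency), |PB| = √(8.3² + 20.6²) = 22.2 regardless of where R sits on A1. So B lies on both circle(D, 50.36) and circle(P, 22.2); the above-DH intersection is B = (40.1, 30.5). R is the foot of the tangent from B: R = (47.2, 11.2).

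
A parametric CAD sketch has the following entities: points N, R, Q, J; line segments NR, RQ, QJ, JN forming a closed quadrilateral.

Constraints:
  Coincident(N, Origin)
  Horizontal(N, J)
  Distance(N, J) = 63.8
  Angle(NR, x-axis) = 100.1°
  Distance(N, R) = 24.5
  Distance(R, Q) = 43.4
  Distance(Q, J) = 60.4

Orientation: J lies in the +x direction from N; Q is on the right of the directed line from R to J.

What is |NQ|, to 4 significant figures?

19.02

N is at the origin; N and J share the same y with |NJ| = 63.8 and J in +x, so J = (63.8, 0). NR runs at 100.1° with |NR| = 24.5, so R = (-4.296, 24.12). Q is determined by |RQ| = 43.4 and |QJ| = 60.4 together: it lies at the intersection of circle(R, 43.4) and circle(J, 60.4). With |RJ| = 72.24, the foot of the radical line on RJ is 23.91 from R and the perpendicular offset is √(43.4² − 23.91²) = 36.22. Taking the right-of-RJ solution: Q = (6.146, -18.00).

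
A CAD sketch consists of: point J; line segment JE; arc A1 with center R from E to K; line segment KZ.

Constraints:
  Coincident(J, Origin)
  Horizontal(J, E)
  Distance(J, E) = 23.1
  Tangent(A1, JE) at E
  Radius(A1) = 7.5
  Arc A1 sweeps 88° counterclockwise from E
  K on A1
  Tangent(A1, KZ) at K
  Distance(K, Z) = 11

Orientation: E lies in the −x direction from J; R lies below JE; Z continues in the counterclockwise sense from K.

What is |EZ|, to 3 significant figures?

19.9

J is at the origin; J and E share the same y with |JE| = 23.1 and E on the −x side, so E = (-23.1, 0.00). A1 meets JE tangentially, so RE is at right angles to JE, so R = E + (0, -7.5) = (-23.1, -7.50). On A1, E sits at bearing 90° from R; an 88° counterclockwise sweep puts K at bearing 178°, so K = R + 7.5·(cos 178°, sin 178°) = (-30.6, -7.24). Since A1 is tangent to KZ there, RK ⟂ KZ, so KZ runs along (−sin 178°, cos 178°); with |KZ| = 11.0, Z = (-31.0, -18.2). Then |EZ| = |Z − E| = 19.9.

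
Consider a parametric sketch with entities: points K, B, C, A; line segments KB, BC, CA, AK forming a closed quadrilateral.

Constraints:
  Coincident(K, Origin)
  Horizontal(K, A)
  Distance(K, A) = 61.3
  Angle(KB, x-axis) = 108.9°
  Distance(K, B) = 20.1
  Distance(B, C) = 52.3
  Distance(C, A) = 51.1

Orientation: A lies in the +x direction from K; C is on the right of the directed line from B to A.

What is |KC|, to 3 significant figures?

32.6

Checks: K = (0.00, 0.00) ✓; |BC| = 52.30 ✓; |CA| = 51.10 ✓.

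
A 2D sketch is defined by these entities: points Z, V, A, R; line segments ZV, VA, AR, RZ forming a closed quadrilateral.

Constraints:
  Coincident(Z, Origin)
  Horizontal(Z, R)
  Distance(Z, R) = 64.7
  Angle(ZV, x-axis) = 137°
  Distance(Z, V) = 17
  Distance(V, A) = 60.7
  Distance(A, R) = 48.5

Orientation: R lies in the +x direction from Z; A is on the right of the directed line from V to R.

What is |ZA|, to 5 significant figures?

43.757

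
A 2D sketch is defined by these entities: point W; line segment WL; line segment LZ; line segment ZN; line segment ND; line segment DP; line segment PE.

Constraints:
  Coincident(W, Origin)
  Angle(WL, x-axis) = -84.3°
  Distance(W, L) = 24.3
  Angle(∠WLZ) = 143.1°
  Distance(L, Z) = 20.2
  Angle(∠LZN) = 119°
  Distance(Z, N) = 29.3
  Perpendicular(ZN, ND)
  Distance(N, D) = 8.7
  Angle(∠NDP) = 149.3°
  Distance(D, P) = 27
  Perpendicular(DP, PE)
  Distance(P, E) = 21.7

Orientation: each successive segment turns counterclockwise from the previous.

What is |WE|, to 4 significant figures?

21.16

W is at the origin; WL runs at -84.3° with length 24.3, so L = (2.413, -24.18). ∠WLZ = 143.1° gives LZ at -47.40° from the x-axis; with |LZ| = 20.2, Z = (16.09, -39.05). ∠LZN = 119.0° gives ZN at 13.60° from the x-axis; with |ZN| = 29.3, N = (44.56, -32.16). The perpendicularity gives ND at right angles to ZN, so ND runs at 103.6°; with |ND| = 8.7, D = (42.52, -23.70). ∠NDP = 149.3° gives DP at 134.3° from the x-axis; with |DP| = 27.0, P = (23.66, -4.380). DP ⟂ PE, so PE runs at -135.7°; with |PE| = 21.7, E = (8.131, -19.54). Then |WE| = |E − W| = 21.16.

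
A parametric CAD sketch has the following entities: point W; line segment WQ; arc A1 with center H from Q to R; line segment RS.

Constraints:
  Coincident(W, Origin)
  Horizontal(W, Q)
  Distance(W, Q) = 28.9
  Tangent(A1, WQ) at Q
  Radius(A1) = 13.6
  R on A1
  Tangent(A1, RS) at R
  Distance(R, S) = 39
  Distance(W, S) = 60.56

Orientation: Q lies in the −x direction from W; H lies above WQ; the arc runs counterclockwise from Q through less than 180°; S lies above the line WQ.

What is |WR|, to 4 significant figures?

23.26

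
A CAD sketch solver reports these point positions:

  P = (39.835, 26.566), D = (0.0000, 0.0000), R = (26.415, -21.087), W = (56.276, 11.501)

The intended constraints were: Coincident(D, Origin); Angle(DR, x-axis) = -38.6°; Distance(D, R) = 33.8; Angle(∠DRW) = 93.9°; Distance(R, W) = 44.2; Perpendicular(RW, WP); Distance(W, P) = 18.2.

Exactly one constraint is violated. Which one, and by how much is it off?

Distance(W, P) = 18.2 — off by 4.10.

D = (0.00, 0.00) ✓; DR at -38.60° ✓; |DR| = 33.80 ✓; ∠DRW = 93.90° ✓; |RW| = 44.20 ✓; ∠(RW, WP) = 90.00° ✓; |WP| = 22.30 ✗.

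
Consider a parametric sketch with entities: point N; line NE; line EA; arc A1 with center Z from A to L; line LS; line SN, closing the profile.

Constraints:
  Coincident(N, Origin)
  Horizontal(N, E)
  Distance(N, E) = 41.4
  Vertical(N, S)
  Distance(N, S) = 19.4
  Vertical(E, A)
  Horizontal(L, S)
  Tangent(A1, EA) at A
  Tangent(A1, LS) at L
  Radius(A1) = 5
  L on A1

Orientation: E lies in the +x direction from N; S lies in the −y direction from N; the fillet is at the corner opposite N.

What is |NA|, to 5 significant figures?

43.833

The virtual corner opposite N is at (41.400, -19.400). The tangent condition forces ZA to be normal to EA and tangency of A1 to LS means the radius ZL is perpendicular to LS, with radius 5.0, so the center Z sits 5.0 in from both sides at Z = (36.400, -14.400). That places the tangent points at A = (41.400, -14.400) on EA and L = (36.400, -19.400) on LS. Then |NA| = |A − N| = 43.833.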